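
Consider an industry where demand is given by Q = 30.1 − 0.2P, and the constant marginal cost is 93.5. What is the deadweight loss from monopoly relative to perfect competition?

DWL = 81.225

Inverting demand: P = 150.5 − 5Q.
Under competition P = MC = 93.5, so Q = (150.5 − 93.5)/5 = 11.4.
Monopoly sets MR = MC: 150.5 − 10Q = 93.5 ⇒ Q = 5.7, P = 150.5 − 5·5.7 = 122.
DWL is the triangle between Q = 5.7 and Q = 11.4: ½·(11.4 − 5.7)·(122 − 93.5) = 81.225.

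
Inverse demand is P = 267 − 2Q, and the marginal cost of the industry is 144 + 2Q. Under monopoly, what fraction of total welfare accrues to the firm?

PS/TS = 0.75

A monopolist chooses Q where MR = MC. MR = 267 − 4Q; setting this equal to 144 + 2Q gives Q = 20.5 and P = 226.
CS = ½·(267 − 226)·20.5 = 420.25.
PS = P·Q − VC(Q) = 226·20.5 − (144·20.5 + ½·2·20.5²) = 1260.75.
Share captured = PS/TS = 1260.75/1681 = 0.75.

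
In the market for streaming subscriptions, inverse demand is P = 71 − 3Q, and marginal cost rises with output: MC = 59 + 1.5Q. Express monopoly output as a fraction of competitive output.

Q_m/Q_c = 0.6

Monopoly sets MR = MC: 71 − 6Q = 59 + 1.5Q ⇒ Q = 1.6, P = 71 − 3·1.6 = 66.2.
Competitive equilibrium sets price equal to marginal cost: 71 − 3Q = 59 + 1.5Q, so Q = 8/3 and P = 63.
Ratio Q_m/Q_c = 1.6/(8/3) = 0.6.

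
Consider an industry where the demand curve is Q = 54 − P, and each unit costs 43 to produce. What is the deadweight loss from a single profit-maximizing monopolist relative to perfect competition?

DWL = 15.125

Inverting demand: P = 54 − Q.
Competitive firms price at marginal cost: P = 43, giving Q = 11.
Monopoly sets MR = MC: 54 − 2Q = 43 ⇒ Q = 5.5, P = 54 − 5.5 = 48.5.
DWL is the triangle between Q = 5.5 and Q = 11: ½·(11 − 5.5)·(48.5 − 43) = 15.125.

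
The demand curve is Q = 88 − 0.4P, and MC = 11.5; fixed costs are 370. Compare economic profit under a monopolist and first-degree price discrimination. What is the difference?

Inverting demand: P = 220 − 2.5Q.
Monopoly sets MR = MC: 220 − 5Q = 11.5 ⇒ Q = 41.7, P = 220 − 2.5·41.7 = 115.75.
Profit = (115.75 − 11.5)·41.7 − 370 = 3977.225.
A perfectly discriminating monopolist sells every unit with P(Q) ≥ MC(Q), so output equals the competitive quantity Q = 83.4. Each buyer pays their reservation price, so CS = 0 and the firm captures all surplus.
PS equals the full surplus area, 8694.45. Profit = 8694.45 − 370 = 8324.45.
Change in economic profit: 8324.45 − 3977.225 = 4347.225.

π rises by 4347.225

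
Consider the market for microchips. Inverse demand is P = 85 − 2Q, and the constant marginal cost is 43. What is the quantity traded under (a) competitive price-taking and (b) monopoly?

Perfect competition: P = MC = 43, so 85 − 2Q = 43 and Q = 21.
Monopoly sets MR = MC: 85 − 4Q = 43 ⇒ Q = 10.5, P = 85 − 2·10.5 = 64.

Competition: Q = 21; Monopoly: Q = 10.5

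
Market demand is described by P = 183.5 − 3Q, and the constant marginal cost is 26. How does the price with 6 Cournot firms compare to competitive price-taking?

Cournot: P = 48.5; Competition: P = 26

In a 6-firm Cournot equilibrium, symmetry and the first-order condition give q = (183.5 − 26)/(21) = 7.5. So Q = 45 and P = 48.5.
Competitive firms price at marginal cost: P = 26, giving Q = 52.5.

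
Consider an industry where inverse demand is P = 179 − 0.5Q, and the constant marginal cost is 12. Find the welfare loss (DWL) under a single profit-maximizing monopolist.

Perfect competition: P = MC = 12, so 179 − 0.5Q = 12 and Q = 334.
A monopolist chooses Q where MR = MC. MR = 179 − Q; setting this equal to 12 gives Q = 167 and P = 95.5.
DWL is the triangle between Q = 167 and Q = 334: ½·(334 − 167)·(95.5 − 12) = 6972.25.

DWL = 6972.25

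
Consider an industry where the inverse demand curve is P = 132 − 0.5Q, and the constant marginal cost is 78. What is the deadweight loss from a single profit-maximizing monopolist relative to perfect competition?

Competitive firms price at marginal cost: P = 78, giving Q = 108.
Monopoly sets MR = MC: 132 − Q = 78 ⇒ Q = 54, P = 132 − 0.5·54 = 105.
DWL is the triangle between Q = 54 and Q = 108: ½·(108 − 54)·(105 − 78) = 729.

DWL = 729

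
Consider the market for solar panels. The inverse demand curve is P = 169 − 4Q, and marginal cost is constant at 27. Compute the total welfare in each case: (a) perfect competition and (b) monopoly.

Under competition P = MC = 27, so Q = (169 − 27)/4 = 35.5.
CS = ½·(169 − 27)·35.5 = 2520.5; PS = (27 − 27)·35.5 = 0; TS = 2520.5.
Monopoly sets MR = MC: 169 − 8Q = 27 ⇒ Q = 17.75, P = 169 − 4·17.75 = 98.
CS = ½·(169 − 98)·17.75 = 630.125; PS = (98 − 27)·17.75 = 1260.25; TS = 1890.375.

Competition: TS = 2520.5; Monopoly: TS = 1890.375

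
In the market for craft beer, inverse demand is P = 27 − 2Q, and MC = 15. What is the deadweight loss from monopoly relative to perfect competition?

DWL = 9

Competitive firms price at marginal cost: P = 15, giving Q = 6.
The monopolist equates marginal revenue to marginal cost: 27 − 4Q = 15, so Q = 3. From demand, P = 21.
DWL is the triangle between Q = 3 and Q = 6: ½·(6 − 3)·(21 − 15) = 9.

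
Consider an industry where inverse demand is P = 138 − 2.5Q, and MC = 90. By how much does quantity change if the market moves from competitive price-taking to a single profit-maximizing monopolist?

Competitive firms price at marginal cost: P = 90, giving Q = 19.2.
Monopoly sets MR = MC: 138 − 5Q = 90 ⇒ Q = 9.6, P = 138 − 2.5·9.6 = 114.
Change in quantity: 9.6 − 19.2 = −9.6.

Quantity falls by 9.6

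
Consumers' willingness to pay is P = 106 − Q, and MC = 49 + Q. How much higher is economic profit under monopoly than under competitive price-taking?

Competitive equilibrium sets price equal to marginal cost: 106 − Q = 49 + Q, so Q = 28.5 and P = 77.5.
Profit = 77.5·28.5 − (49·28.5 + ½·1·28.5²) = 406.125.
The monopolist equates marginal revenue to marginal cost: 106 − 2Q = 49 + Q, so Q = 19. From demand, P = 87.
Profit = 87·19 − (49·19 + ½·1·19²) = 541.5.
Change in economic profit: 541.5 − 406.125 = 135.375.

π rises by 135.375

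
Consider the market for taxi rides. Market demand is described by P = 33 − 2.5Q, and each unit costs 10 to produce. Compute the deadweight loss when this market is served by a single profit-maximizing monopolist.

DWL = 26.45

Competitive firms price at marginal cost: P = 10, giving Q = 9.2.
The monopolist equates marginal revenue to marginal cost: 33 − 5Q = 10, so Q = 4.6. From demand, P = 21.5.
DWL is the triangle between Q = 4.6 and Q = 9.2: ½·(9.2 − 4.6)·(21.5 − 10) = 26.45.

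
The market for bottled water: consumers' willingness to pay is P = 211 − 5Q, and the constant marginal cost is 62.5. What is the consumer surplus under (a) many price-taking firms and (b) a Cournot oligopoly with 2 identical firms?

Competitive firms price at marginal cost: P = 62.5, giving Q = 29.7.
CS = ½·(211 − 62.5)·29.7 = 2205.225.
Cournot with 2 identical firms: the symmetric best-response condition is 211 − 15q = 62.5. Each firm produces q = 9.9, total output Q = 19.8, price P = 112.
CS = ½·(211 − 112)·19.8 = 980.1.

Competition: CS = 2205.225; Cournot: CS = 980.1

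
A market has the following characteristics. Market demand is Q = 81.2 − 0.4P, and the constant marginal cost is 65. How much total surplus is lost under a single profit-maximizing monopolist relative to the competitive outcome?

DWL = 952.2

Inverting demand: P = 203 − 2.5Q.
Competitive firms price at marginal cost: P = 65, giving Q = 55.2.
The monopolist equates marginal revenue to marginal cost: 203 − 5Q = 65, so Q = 27.6. From demand, P = 134.
DWL is the triangle between Q = 27.6 and Q = 55.2: ½·(55.2 − 27.6)·(134 − 65) = 952.2.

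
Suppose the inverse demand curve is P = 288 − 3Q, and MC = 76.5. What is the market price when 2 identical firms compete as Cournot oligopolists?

P = 147

In a 2-firm Cournot equilibrium, symmetry and the first-order condition give q = (288 − 76.5)/(9) = 23.5. So Q = 47 and P = 147.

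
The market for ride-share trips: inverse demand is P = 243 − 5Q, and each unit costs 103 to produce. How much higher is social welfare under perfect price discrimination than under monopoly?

Social welfare rises by 490

The monopolist equates marginal revenue to marginal cost: 243 − 10Q = 103, so Q = 14. From demand, P = 173.
CS = ½·(243 − 173)·14 = 490; PS = (173 − 103)·14 = 980; TS = 1470.
Under first-degree price discrimination the firm charges each unit its demand price and produces up to where P = MC, i.e. Q = 28. Consumer surplus is zero; producer surplus equals total surplus.
TS = 1960 (equal to competitive TS).
Change in social welfare: 1960 − 1470 = 490.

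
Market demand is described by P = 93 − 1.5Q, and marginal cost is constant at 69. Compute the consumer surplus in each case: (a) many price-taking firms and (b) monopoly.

Competition: CS = 192; Monopoly: CS = 48

Perfect competition: P = MC = 69, so 93 − 1.5Q = 69 and Q = 16.
CS = ½·(93 − 69)·16 = 192.
Monopoly sets MR = MC: 93 − 3Q = 69 ⇒ Q = 8, P = 93 − 1.5·8 = 81.
CS = ½·(93 − 81)·8 = 48.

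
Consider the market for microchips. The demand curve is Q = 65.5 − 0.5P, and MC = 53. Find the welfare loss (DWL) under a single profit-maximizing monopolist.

Inverting demand: P = 131 − 2Q.
Under competition P = MC = 53, so Q = (131 − 53)/2 = 39.
A monopolist chooses Q where MR = MC. MR = 131 − 4Q; setting this equal to 53 gives Q = 19.5 and P = 92.
DWL is the triangle between Q = 19.5 and Q = 39: ½·(39 − 19.5)·(92 − 53) = 380.25.

DWL = 380.25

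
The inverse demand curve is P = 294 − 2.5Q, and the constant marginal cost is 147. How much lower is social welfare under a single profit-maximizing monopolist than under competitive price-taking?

TS falls by 1080.45

Competitive firms price at marginal cost: P = 147, giving Q = 58.8.
CS = ½·(294 − 147)·58.8 = 4321.8; PS = (147 − 147)·58.8 = 0; TS = 4321.8.
Monopoly sets MR = MC: 294 − 5Q = 147 ⇒ Q = 29.4, P = 294 − 2.5·29.4 = 220.5.
CS = ½·(294 − 220.5)·29.4 = 1080.45; PS = (220.5 − 147)·29.4 = 2160.9; TS = 3241.35.
Change in social welfare: 3241.35 − 4321.8 = −1080.45.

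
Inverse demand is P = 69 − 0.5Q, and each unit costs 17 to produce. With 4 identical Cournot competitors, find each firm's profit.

π_i = 216.32

With 4 symmetric Cournot firms, each firm's FOC gives 69 − 2.5q = 17, so q = 20.8, Q = 4·20.8 = 83.2, and P = 27.4.
Each firm's profit = (27.4 − 17)·20.8 = 216.32.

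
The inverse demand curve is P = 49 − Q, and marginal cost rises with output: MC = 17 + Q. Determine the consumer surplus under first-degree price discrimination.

CS = 0

Under first-degree price discrimination the firm charges each unit its demand price and produces up to where P = MC, i.e. Q = 16. Consumer surplus is zero; producer surplus equals total surplus.
CS = 0.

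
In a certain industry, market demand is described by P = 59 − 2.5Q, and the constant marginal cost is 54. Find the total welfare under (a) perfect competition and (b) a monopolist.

Competition: TS = 5; Monopoly: TS = 3.75

Competitive firms price at marginal cost: P = 54, giving Q = 2.
CS = ½·(59 − 54)·2 = 5; PS = (54 − 54)·2 = 0; TS = 5.
A monopolist chooses Q where MR = MC. MR = 59 − 5Q; setting this equal to 54 gives Q = 1 and P = 56.5.
CS = ½·(59 − 56.5)·1 = 1.25; PS = (56.5 − 54)·1 = 2.5; TS = 3.75.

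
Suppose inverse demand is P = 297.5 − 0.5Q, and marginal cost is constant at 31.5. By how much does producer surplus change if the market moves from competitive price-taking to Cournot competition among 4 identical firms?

Competitive firms price at marginal cost: P = 31.5, giving Q = 532.
PS = (31.5 − 31.5)·532 = 0.
With 4 symmetric Cournot firms, each firm's FOC gives 297.5 − 2.5q = 31.5, so q = 106.4, Q = 4·106.4 = 425.6, and P = 84.7.
PS = (84.7 − 31.5)·425.6 = 22641.92.
Change in producer surplus: 22641.92 − 0 = 22641.92.

PS rises by 22641.92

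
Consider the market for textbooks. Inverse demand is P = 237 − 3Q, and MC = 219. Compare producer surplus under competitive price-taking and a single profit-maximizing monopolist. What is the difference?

PS rises by 27

Under competition P = MC = 219, so Q = (237 − 219)/3 = 6.
PS = (219 − 219)·6 = 0.
A monopolist chooses Q where MR = MC. MR = 237 − 6Q; setting this equal to 219 gives Q = 3 and P = 228.
PS = (228 − 219)·3 = 27.
Change in producer surplus: 27 − 0 = 27.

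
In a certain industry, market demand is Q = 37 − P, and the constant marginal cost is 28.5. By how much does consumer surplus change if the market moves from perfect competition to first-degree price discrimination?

Inverting demand: P = 37 − Q.
Under competition P = MC = 28.5, so Q = (37 − 28.5)/1 = 8.5.
CS = ½·(37 − 28.5)·8.5 = 36.125.
A perfectly discriminating monopolist sells every unit with P(Q) ≥ MC(Q), so output equals the competitive quantity Q = 8.5. Each buyer pays their reservation price, so CS = 0 and the firm captures all surplus.
CS = 0.
Change in consumer surplus: 0 − 36.125 = −36.125.

CS falls by 36.125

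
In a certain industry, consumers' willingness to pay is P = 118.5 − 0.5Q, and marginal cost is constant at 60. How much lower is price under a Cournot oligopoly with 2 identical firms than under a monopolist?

The monopolist equates marginal revenue to marginal cost: 118.5 − Q = 60, so Q = 58.5. From demand, P = 89.25.
Cournot with 2 identical firms: the symmetric best-response condition is 118.5 − 1.5q = 60. Each firm produces q = 39, total output Q = 78, price P = 79.5.
Change in price: 79.5 − 89.25 = −9.75.

P falls by 9.75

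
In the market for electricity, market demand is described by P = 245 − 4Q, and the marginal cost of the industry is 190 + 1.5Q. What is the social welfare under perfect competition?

TS = 275

Under competition P = MC: 245 − 4Q = 190 + 1.5Q ⇒ Q = 10, P = 205.
CS = ½·(245 − 205)·10 = 200; PS = (205·10 − 190·10 − ½·1.5·10²) = 75; TS = 275.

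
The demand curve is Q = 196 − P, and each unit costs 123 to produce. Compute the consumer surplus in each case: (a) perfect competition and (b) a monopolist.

Competition: CS = 2664.5; Monopoly: CS = 666.125

Inverting demand: P = 196 − Q.
Perfect competition: P = MC = 123, so 196 − Q = 123 and Q = 73.
CS = ½·(196 − 123)·73 = 2664.5.
A monopolist chooses Q where MR = MC. MR = 196 − 2Q; setting this equal to 123 gives Q = 36.5 and P = 159.5.
CS = ½·(196 − 159.5)·36.5 = 666.125.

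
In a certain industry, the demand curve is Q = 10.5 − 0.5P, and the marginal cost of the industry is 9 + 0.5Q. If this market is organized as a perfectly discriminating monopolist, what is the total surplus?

TS = 28.8

Inverting demand: P = 21 − 2Q.
Under first-degree price discrimination the firm charges each unit its demand price and produces up to where P = MC, i.e. Q = 4.8. Consumer surplus is zero; producer surplus equals total surplus.
TS = 28.8 (equal to competitive TS).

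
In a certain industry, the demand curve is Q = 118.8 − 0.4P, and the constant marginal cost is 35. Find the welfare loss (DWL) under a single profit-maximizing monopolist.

DWL = 3432.2

Inverting demand: P = 297 − 2.5Q.
Competitive firms price at marginal cost: P = 35, giving Q = 104.8.
Monopoly sets MR = MC: 297 − 5Q = 35 ⇒ Q = 52.4, P = 297 − 2.5·52.4 = 166.
DWL is the triangle between Q = 52.4 and Q = 104.8: ½·(104.8 − 52.4)·(166 − 35) = 3432.2.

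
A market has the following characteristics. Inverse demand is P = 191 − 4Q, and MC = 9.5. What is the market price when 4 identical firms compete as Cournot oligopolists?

With 4 symmetric Cournot firms, each firm's FOC gives 191 − 20q = 9.5, so q = 9.075, Q = 4·9.075 = 36.3, and P = 45.8.

P = 45.8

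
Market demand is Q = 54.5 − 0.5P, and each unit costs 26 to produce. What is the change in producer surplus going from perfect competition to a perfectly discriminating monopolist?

Inverting demand: P = 109 − 2Q.
Competitive firms price at marginal cost: P = 26, giving Q = 41.5.
PS = (26 − 26)·41.5 = 0.
With perfect price discrimination, output is the efficient level Q = 41.5 (where demand meets MC), but every buyer pays their willingness to pay: CS = 0 and PS = total surplus.
PS = ½·(109 − 26)·41.5 = 1722.25.
Change in producer surplus: 1722.25 − 0 = 1722.25.

PS rises by 1722.25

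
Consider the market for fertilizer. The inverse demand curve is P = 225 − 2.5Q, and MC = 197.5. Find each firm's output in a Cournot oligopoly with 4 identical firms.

Cournot with 4 identical firms: the symmetric best-response condition is 225 − 12.5q = 197.5. Each firm produces q = 2.2, total output Q = 8.8, price P = 203.

q_i = 2.2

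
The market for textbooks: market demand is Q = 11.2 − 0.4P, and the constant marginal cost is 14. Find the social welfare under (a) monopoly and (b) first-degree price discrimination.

Inverting demand: P = 28 − 2.5Q.
Monopoly sets MR = MC: 28 − 5Q = 14 ⇒ Q = 2.8, P = 28 − 2.5·2.8 = 21.
CS = ½·(28 − 21)·2.8 = 9.8; PS = (21 − 14)·2.8 = 19.6; TS = 29.4.
With perfect price discrimination, output is the efficient level Q = 5.6 (where demand meets MC), but every buyer pays their willingness to pay: CS = 0 and PS = total surplus.
TS = 39.2 (equal to competitive TS).

Monopoly: TS = 29.4; Perfect PD: TS = 39.2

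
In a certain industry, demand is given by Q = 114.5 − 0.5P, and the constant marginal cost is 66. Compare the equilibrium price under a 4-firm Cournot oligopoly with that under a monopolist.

Cournot: P = 98.6; Monopoly: P = 147.5

Inverting demand: P = 229 − 2Q.
Cournot with 4 identical firms: the symmetric best-response condition is 229 − 10q = 66. Each firm produces q = 16.3, total output Q = 65.2, price P = 98.6.
Monopoly sets MR = MC: 229 − 4Q = 66 ⇒ Q = 40.75, P = 229 − 2·40.75 = 147.5.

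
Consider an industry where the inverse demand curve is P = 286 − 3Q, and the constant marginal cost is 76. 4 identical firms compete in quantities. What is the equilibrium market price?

P = 118

Cournot with 4 identical firms: the symmetric best-response condition is 286 − 15q = 76. Each firm produces q = 14, total output Q = 56, price P = 118.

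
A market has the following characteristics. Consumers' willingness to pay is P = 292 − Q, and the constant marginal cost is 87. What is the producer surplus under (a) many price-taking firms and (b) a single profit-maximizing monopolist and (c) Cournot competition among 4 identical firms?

Perfect competition: P = MC = 87, so 292 − Q = 87 and Q = 205.
PS = (87 − 87)·205 = 0.
A monopolist chooses Q where MR = MC. MR = 292 − 2Q; setting this equal to 87 gives Q = 102.5 and P = 189.5.
PS = (189.5 − 87)·102.5 = 10506.25.
With 4 symmetric Cournot firms, each firm's FOC gives 292 − 5q = 87, so q = 41, Q = 4·41 = 164, and P = 128.
PS = (128 − 87)·164 = 6724.

Competition: PS = 0; Monopoly: PS = 10506.25; Cournot: PS = 6724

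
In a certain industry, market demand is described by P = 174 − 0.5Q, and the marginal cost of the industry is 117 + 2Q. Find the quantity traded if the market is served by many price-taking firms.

Competitive equilibrium sets price equal to marginal cost: 174 − 0.5Q = 117 + 2Q, so Q = 22.8 and P = 162.6.

Q = 22.8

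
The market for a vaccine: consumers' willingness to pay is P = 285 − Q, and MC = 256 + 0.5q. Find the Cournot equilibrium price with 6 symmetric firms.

With 6 symmetric Cournot firms, each firm's FOC gives 285 − 7q = 256 + 0.5q, so q = 58/15, Q = 6·58/15 = 23.2, and P = 261.8.

P = 261.8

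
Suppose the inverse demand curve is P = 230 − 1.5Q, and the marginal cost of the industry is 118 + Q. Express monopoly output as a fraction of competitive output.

Q_m/Q_c = 0.625

Monopoly sets MR = MC: 230 − 3Q = 118 + Q ⇒ Q = 28, P = 230 − 1.5·28 = 188.
Under competition P = MC: 230 − 1.5Q = 118 + Q ⇒ Q = 44.8, P = 162.8.
Ratio Q_m/Q_c = 28/44.8 = 0.625.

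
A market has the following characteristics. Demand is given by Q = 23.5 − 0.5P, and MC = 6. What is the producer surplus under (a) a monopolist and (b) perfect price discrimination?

Monopoly: PS = 210.125; Perfect PD: PS = 420.25

Inverting demand: P = 47 − 2Q.
Monopoly sets MR = MC: 47 − 4Q = 6 ⇒ Q = 10.25, P = 47 − 2·10.25 = 26.5.
PS = (26.5 − 6)·10.25 = 210.125.
A perfectly discriminating monopolist sells every unit with P(Q) ≥ MC(Q), so output equals the competitive quantity Q = 20.5. Each buyer pays their reservation price, so CS = 0 and the firm captures all surplus.
PS = ½·(47 − 6)·20.5 = 420.25.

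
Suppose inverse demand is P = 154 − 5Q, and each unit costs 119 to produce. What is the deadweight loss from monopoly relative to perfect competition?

Perfect competition: P = MC = 119, so 154 − 5Q = 119 and Q = 7.
A monopolist chooses Q where MR = MC. MR = 154 − 10Q; setting this equal to 119 gives Q = 3.5 and P = 136.5.
DWL is the triangle between Q = 3.5 and Q = 7: ½·(7 − 3.5)·(136.5 − 119) = 30.625.

DWL = 30.625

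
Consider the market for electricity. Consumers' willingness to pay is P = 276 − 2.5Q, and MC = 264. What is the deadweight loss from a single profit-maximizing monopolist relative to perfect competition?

DWL = 7.2

Perfect competition: P = MC = 264, so 276 − 2.5Q = 264 and Q = 4.8.
A monopolist chooses Q where MR = MC. MR = 276 − 5Q; setting this equal to 264 gives Q = 2.4 and P = 270.
DWL is the triangle between Q = 2.4 and Q = 4.8: ½·(4.8 − 2.4)·(270 − 264) = 7.2.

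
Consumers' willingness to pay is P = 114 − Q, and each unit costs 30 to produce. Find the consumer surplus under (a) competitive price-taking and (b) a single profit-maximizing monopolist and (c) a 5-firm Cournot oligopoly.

Competition: CS = 3528; Monopoly: CS = 882; Cournot: CS = 2450

Competitive firms price at marginal cost: P = 30, giving Q = 84.
CS = ½·(114 − 30)·84 = 3528.
Monopoly sets MR = MC: 114 − 2Q = 30 ⇒ Q = 42, P = 114 − 42 = 72.
CS = ½·(114 − 72)·42 = 882.
Cournot with 5 identical firms: the symmetric best-response condition is 114 − 6q = 30. Each firm produces q = 14, total output Q = 70, price P = 44.
CS = ½·(114 − 44)·70 = 2450.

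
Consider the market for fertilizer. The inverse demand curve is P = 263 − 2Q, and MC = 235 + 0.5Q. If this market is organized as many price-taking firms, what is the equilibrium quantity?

Competitive equilibrium sets price equal to marginal cost: 263 − 2Q = 235 + 0.5Q, so Q = 11.2 and P = 240.6.

Q = 11.2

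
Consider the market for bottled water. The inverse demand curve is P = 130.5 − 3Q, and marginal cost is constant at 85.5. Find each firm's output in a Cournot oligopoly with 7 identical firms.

Cournot with 7 identical firms: the symmetric best-response condition is 130.5 − 24q = 85.5. Each firm produces q = 1.875, total output Q = 13.125, price P = 91.125.

q_i = 1.875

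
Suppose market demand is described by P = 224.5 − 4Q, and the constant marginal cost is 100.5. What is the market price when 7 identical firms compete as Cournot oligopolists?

P = 116

With 7 symmetric Cournot firms, each firm's FOC gives 224.5 − 32q = 100.5, so q = 3.875, Q = 7·3.875 = 27.125, and P = 116.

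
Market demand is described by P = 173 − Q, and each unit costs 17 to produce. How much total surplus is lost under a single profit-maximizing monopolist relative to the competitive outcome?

Perfect competition: P = MC = 17, so 173 − Q = 17 and Q = 156.
The monopolist equates marginal revenue to marginal cost: 173 − 2Q = 17, so Q = 78. From demand, P = 95.
DWL is the triangle between Q = 78 and Q = 156: ½·(156 − 78)·(95 − 17) = 3042.

DWL = 3042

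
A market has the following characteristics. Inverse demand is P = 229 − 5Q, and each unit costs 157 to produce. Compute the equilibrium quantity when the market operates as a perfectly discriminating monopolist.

Under first-degree price discrimination the firm charges each unit its demand price and produces up to where P = MC, i.e. Q = 14.4. Consumer surplus is zero; producer surplus equals total surplus.

Q = 14.4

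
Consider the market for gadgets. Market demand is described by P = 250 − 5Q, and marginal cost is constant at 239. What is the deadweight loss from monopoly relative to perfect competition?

Under competition P = MC = 239, so Q = (250 − 239)/5 = 2.2.
The monopolist equates marginal revenue to marginal cost: 250 − 10Q = 239, so Q = 1.1. From demand, P = 244.5.
DWL is the triangle between Q = 1.1 and Q = 2.2: ½·(2.2 − 1.1)·(244.5 − 239) = 3.025.

DWL = 3.025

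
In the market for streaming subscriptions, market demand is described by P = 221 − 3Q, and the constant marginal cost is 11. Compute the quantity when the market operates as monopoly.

Q = 35

Monopoly sets MR = MC: 221 − 6Q = 11 ⇒ Q = 35, P = 221 − 3·35 = 116.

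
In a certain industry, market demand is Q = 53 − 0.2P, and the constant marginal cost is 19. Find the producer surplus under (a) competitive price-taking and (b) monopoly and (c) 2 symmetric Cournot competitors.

Competition: PS = 0; Monopoly: PS = 3025.8; Cournot: PS = 2689.6

Inverting demand: P = 265 − 5Q.
Perfect competition: P = MC = 19, so 265 − 5Q = 19 and Q = 49.2.
PS = (19 − 19)·49.2 = 0.
Monopoly sets MR = MC: 265 − 10Q = 19 ⇒ Q = 24.6, P = 265 − 5·24.6 = 142.
PS = (142 − 19)·24.6 = 3025.8.
With 2 symmetric Cournot firms, each firm's FOC gives 265 − 15q = 19, so q = 16.4, Q = 2·16.4 = 32.8, and P = 101.
PS = (101 − 19)·32.8 = 2689.6.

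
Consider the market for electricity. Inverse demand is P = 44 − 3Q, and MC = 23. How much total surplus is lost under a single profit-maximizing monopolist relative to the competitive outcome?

DWL = 18.375

Perfect competition: P = MC = 23, so 44 − 3Q = 23 and Q = 7.
A monopolist chooses Q where MR = MC. MR = 44 − 6Q; setting this equal to 23 gives Q = 3.5 and P = 33.5.
DWL is the triangle between Q = 3.5 and Q = 7: ½·(7 − 3.5)·(33.5 − 23) = 18.375.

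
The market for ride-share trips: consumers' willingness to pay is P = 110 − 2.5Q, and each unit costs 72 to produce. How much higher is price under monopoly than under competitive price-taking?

Competitive firms price at marginal cost: P = 72, giving Q = 15.2.
The monopolist equates marginal revenue to marginal cost: 110 − 5Q = 72, so Q = 7.6. From demand, P = 91.
Change in price: 91 − 72 = 19.

Price rises by 19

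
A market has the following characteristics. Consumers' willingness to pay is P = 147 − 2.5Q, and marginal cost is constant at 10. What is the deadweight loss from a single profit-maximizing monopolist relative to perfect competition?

Competitive firms price at marginal cost: P = 10, giving Q = 54.8.
A monopolist chooses Q where MR = MC. MR = 147 − 5Q; setting this equal to 10 gives Q = 27.4 and P = 78.5.
DWL is the triangle between Q = 27.4 and Q = 54.8: ½·(54.8 − 27.4)·(78.5 − 10) = 938.45.

DWL = 938.45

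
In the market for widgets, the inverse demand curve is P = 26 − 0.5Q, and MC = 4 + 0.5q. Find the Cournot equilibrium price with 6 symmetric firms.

P = 9.5

In a 6-firm Cournot equilibrium, symmetry and the first-order condition give q = (26 − 4)/(4) = 5.5. So Q = 33 and P = 9.5.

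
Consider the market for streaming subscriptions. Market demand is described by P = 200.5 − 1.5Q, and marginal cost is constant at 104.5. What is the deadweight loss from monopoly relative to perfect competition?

DWL = 768

Competitive firms price at marginal cost: P = 104.5, giving Q = 64.
A monopolist chooses Q where MR = MC. MR = 200.5 − 3Q; setting this equal to 104.5 gives Q = 32 and P = 152.5.
DWL is the triangle between Q = 32 and Q = 64: ½·(64 − 32)·(152.5 − 104.5) = 768.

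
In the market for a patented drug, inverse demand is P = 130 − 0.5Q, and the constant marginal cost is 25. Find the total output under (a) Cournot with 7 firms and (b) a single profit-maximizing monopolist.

Cournot with 7 identical firms: the symmetric best-response condition is 130 − 4q = 25. Each firm produces q = 26.25, total output Q = 183.75, price P = 38.125.
Monopoly sets MR = MC: 130 − Q = 25 ⇒ Q = 105, P = 130 − 0.5·105 = 77.5.

Cournot: Q = 183.75; Monopoly: Q = 105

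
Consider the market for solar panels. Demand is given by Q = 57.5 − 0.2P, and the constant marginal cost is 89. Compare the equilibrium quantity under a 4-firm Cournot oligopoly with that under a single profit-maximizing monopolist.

Cournot: Q = 31.76; Monopoly: Q = 19.85

Inverting demand: P = 287.5 − 5Q.
With 4 symmetric Cournot firms, each firm's FOC gives 287.5 − 25q = 89, so q = 7.94, Q = 4·7.94 = 31.76, and P = 128.7.
Monopoly sets MR = MC: 287.5 − 10Q = 89 ⇒ Q = 19.85, P = 287.5 − 5·19.85 = 188.25.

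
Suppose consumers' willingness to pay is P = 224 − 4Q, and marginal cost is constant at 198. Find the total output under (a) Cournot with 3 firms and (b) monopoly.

Cournot: Q = 4.875; Monopoly: Q = 3.25

Cournot with 3 identical firms: the symmetric best-response condition is 224 − 16q = 198. Each firm produces q = 1.625, total output Q = 4.875, price P = 204.5.
The monopolist equates marginal revenue to marginal cost: 224 − 8Q = 198, so Q = 3.25. From demand, P = 211.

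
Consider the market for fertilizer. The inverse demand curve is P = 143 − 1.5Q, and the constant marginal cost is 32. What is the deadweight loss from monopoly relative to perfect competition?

Perfect competition: P = MC = 32, so 143 − 1.5Q = 32 and Q = 74.
A monopolist chooses Q where MR = MC. MR = 143 − 3Q; setting this equal to 32 gives Q = 37 and P = 87.5.
DWL is the triangle between Q = 37 and Q = 74: ½·(74 − 37)·(87.5 − 32) = 1026.75.

DWL = 1026.75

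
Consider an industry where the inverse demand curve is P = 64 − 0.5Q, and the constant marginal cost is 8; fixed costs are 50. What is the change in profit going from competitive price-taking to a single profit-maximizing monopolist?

π rises by 1568

Under competition P = MC = 8, so Q = (64 − 8)/0.5 = 112.
Profit = (8 − 8)·112 − 50 = −50.
The monopolist equates marginal revenue to marginal cost: 64 − Q = 8, so Q = 56. From demand, P = 36.
Profit = (36 − 8)·56 − 50 = 1518.
Change in profit: 1518 − −50 = 1568.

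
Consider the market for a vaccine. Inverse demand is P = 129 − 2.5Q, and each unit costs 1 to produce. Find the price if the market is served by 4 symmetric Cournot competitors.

P = 26.6

Cournot with 4 identical firms: the symmetric best-response condition is 129 − 12.5q = 1. Each firm produces q = 10.24, total output Q = 40.96, price P = 26.6.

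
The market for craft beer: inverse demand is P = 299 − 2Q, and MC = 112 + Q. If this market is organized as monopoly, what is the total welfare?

TS = 4895.66

The monopolist equates marginal revenue to marginal cost: 299 − 4Q = 112 + Q, so Q = 37.4. From demand, P = 224.2.
CS = ½·(299 − 224.2)·37.4 = 1398.76; PS = (224.2·37.4 − 112·37.4 − ½·1·37.4²) = 3496.9; TS = 4895.66.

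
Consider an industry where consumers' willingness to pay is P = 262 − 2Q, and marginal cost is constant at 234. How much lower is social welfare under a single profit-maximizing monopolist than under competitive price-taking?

TS falls by 49

Under competition P = MC = 234, so Q = (262 − 234)/2 = 14.
CS = ½·(262 − 234)·14 = 196; PS = (234 − 234)·14 = 0; TS = 196.
Monopoly sets MR = MC: 262 − 4Q = 234 ⇒ Q = 7, P = 262 − 2·7 = 248.
CS = ½·(262 − 248)·7 = 49; PS = (248 − 234)·7 = 98; TS = 147.
Change in social welfare: 147 − 196 = −49.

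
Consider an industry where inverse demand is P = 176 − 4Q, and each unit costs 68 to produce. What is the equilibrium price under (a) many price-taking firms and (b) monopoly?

Competition: P = 68; Monopoly: P = 122

Perfect competition: P = MC = 68, so 176 − 4Q = 68 and Q = 27.
The monopolist equates marginal revenue to marginal cost: 176 − 8Q = 68, so Q = 13.5. From demand, P = 122.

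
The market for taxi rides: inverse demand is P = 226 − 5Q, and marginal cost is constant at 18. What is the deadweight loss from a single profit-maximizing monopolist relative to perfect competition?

Competitive firms price at marginal cost: P = 18, giving Q = 41.6.
Monopoly sets MR = MC: 226 − 10Q = 18 ⇒ Q = 20.8, P = 226 − 5·20.8 = 122.
DWL is the triangle between Q = 20.8 and Q = 41.6: ½·(41.6 − 20.8)·(122 − 18) = 1081.6.

DWL = 1081.6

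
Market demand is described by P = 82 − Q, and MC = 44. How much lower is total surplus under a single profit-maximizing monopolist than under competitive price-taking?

TS falls by 180.5

Perfect competition: P = MC = 44, so 82 − Q = 44 and Q = 38.
CS = ½·(82 − 44)·38 = 722; PS = (44 − 44)·38 = 0; TS = 722.
The monopolist equates marginal revenue to marginal cost: 82 − 2Q = 44, so Q = 19. From demand, P = 63.
CS = ½·(82 − 63)·19 = 180.5; PS = (63 − 44)·19 = 361; TS = 541.5.
Change in total surplus: 541.5 − 722 = −180.5.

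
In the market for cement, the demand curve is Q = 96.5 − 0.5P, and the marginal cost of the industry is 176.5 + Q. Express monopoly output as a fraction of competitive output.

Q_m/Q_c = 0.6

Inverting demand: P = 193 − 2Q.
Monopoly sets MR = MC: 193 − 4Q = 176.5 + Q ⇒ Q = 3.3, P = 193 − 2·3.3 = 186.4.
Competitive equilibrium sets price equal to marginal cost: 193 − 2Q = 176.5 + Q, so Q = 5.5 and P = 182.
Ratio Q_m/Q_c = 3.3/5.5 = 0.6.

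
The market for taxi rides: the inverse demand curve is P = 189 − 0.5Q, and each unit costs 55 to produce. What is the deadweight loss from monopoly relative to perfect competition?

Competitive firms price at marginal cost: P = 55, giving Q = 268.
Monopoly sets MR = MC: 189 − Q = 55 ⇒ Q = 134, P = 189 − 0.5·134 = 122.
DWL is the triangle between Q = 134 and Q = 268: ½·(268 − 134)·(122 − 55) = 4489.

DWL = 4489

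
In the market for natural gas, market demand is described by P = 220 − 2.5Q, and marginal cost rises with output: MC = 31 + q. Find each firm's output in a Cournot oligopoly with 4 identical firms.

q_i = 14

In a 4-firm Cournot equilibrium, symmetry and the first-order condition give q = (220 − 31)/(13.5) = 14. So Q = 56 and P = 80.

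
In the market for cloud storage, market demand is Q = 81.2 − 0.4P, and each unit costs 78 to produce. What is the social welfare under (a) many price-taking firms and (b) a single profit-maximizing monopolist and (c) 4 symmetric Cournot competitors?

Inverting demand: P = 203 − 2.5Q.
Under competition P = MC = 78, so Q = (203 − 78)/2.5 = 50.
CS = ½·(203 − 78)·50 = 3125; PS = (78 − 78)·50 = 0; TS = 3125.
The monopolist equates marginal revenue to marginal cost: 203 − 5Q = 78, so Q = 25. From demand, P = 140.5.
CS = ½·(203 − 140.5)·25 = 781.25; PS = (140.5 − 78)·25 = 1562.5; TS = 2343.75.
With 4 symmetric Cournot firms, each firm's FOC gives 203 − 12.5q = 78, so q = 10, Q = 4·10 = 40, and P = 103.
CS = ½·(203 − 103)·40 = 2000; PS = (103 − 78)·40 = 1000; TS = 3000.

Competition: TS = 3125; Monopoly: TS = 2343.75; Cournot: TS = 3000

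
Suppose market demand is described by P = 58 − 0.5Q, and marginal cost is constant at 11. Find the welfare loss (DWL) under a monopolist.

DWL = 552.25

Perfect competition: P = MC = 11, so 58 − 0.5Q = 11 and Q = 94.
Monopoly sets MR = MC: 58 − Q = 11 ⇒ Q = 47, P = 58 − 0.5·47 = 34.5.
DWL is the triangle between Q = 47 and Q = 94: ½·(94 − 47)·(34.5 − 11) = 552.25.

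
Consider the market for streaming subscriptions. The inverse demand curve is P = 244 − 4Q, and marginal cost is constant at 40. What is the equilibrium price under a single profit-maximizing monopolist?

P = 142

The monopolist equates marginal revenue to marginal cost: 244 − 8Q = 40, so Q = 25.5. From demand, P = 142.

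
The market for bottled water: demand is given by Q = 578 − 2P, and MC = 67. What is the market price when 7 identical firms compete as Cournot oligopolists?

Inverting demand: P = 289 − 0.5Q.
In a 7-firm Cournot equilibrium, symmetry and the first-order condition give q = (289 − 67)/(4) = 55.5. So Q = 388.5 and P = 94.75.

P = 94.75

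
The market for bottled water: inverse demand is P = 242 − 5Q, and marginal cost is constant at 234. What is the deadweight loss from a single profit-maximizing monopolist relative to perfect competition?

DWL = 1.6

Perfect competition: P = MC = 234, so 242 − 5Q = 234 and Q = 1.6.
The monopolist equates marginal revenue to marginal cost: 242 − 10Q = 234, so Q = 0.8. From demand, P = 238.
DWL is the triangle between Q = 0.8 and Q = 1.6: ½·(1.6 − 0.8)·(238 − 234) = 1.6.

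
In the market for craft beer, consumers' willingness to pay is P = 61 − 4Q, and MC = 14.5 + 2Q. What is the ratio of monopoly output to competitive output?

Q_m/Q_c = 0.6

A monopolist chooses Q where MR = MC. MR = 61 − 8Q; setting this equal to 14.5 + 2Q gives Q = 4.65 and P = 42.4.
Under competition P = MC: 61 − 4Q = 14.5 + 2Q ⇒ Q = 7.75, P = 30.
Ratio Q_m/Q_c = 4.65/7.75 = 0.6.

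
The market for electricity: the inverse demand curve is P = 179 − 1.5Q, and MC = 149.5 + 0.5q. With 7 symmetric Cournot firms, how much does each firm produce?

Cournot with 7 identical firms: the symmetric best-response condition is 179 − 12q = 149.5 + 0.5q. Each firm produces q = 2.36, total output Q = 16.52, price P = 154.22.

q_i = 2.36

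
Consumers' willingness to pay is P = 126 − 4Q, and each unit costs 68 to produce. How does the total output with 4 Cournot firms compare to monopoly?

Cournot: Q = 11.6; Monopoly: Q = 7.25

In a 4-firm Cournot equilibrium, symmetry and the first-order condition give q = (126 − 68)/(20) = 2.9. So Q = 11.6 and P = 79.6.
Monopoly sets MR = MC: 126 − 8Q = 68 ⇒ Q = 7.25, P = 126 − 4·7.25 = 97.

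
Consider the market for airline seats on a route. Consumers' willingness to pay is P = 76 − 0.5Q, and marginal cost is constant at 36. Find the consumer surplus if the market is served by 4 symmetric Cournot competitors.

CS = 1024

In a 4-firm Cournot equilibrium, symmetry and the first-order condition give q = (76 − 36)/(2.5) = 16. So Q = 64 and P = 44.
CS = ½·(76 − 44)·64 = 1024.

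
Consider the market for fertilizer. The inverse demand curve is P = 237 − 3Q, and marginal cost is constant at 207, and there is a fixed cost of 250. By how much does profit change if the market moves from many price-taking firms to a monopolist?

π rises by 75

Perfect competition: P = MC = 207, so 237 − 3Q = 207 and Q = 10.
Profit = (207 − 207)·10 − 250 = −250.
The monopolist equates marginal revenue to marginal cost: 237 − 6Q = 207, so Q = 5. From demand, P = 222.
Profit = (222 − 207)·5 − 250 = −175.
Change in profit: −175 − −250 = 75.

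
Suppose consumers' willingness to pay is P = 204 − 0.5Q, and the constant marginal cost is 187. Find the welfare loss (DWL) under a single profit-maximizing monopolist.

DWL = 72.25

Under competition P = MC = 187, so Q = (204 − 187)/0.5 = 34.
Monopoly sets MR = MC: 204 − Q = 187 ⇒ Q = 17, P = 204 − 0.5·17 = 195.5.
DWL is the triangle between Q = 17 and Q = 34: ½·(34 − 17)·(195.5 − 187) = 72.25.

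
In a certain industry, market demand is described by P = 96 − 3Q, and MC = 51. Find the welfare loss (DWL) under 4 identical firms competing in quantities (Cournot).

Under competition P = MC = 51, so Q = (96 − 51)/3 = 15.
With 4 symmetric Cournot firms, each firm's FOC gives 96 − 15q = 51, so q = 3, Q = 4·3 = 12, and P = 60.
DWL is the triangle between Q = 12 and Q = 15: ½·(15 − 12)·(60 − 51) = 13.5.

DWL = 13.5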